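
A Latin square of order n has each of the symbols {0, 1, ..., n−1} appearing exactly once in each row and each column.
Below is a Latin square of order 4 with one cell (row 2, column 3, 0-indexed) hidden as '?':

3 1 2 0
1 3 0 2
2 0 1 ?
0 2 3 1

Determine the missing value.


Row 2 contains symbols [0, 1, 2] — missing [3].
Column 3 contains symbols [0, 1, 2] — missing [3].
The missing symbol must appear in both missing sets; intersection = [3].
Therefore the hidden value is 3.

Missing value = 3.


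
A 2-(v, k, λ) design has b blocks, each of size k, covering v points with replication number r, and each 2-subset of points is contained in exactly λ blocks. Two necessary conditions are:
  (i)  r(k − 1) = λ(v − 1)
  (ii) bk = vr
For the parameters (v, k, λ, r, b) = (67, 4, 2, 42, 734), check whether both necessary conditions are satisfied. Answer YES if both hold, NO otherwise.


Condition (i): r(k − 1) = 42·3 = 126; λ(v − 1) = 2·66 = 132. Match? NO.
Condition (ii): bk = 734·4 = 2936; vr = 67·42 = 2814. Match? NO.
Both conditions hold? NO.

NO


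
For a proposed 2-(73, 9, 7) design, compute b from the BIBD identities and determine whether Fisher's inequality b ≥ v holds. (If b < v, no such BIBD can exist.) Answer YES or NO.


r = λ(v − 1)/(k − 1) = 7·72/8 = 63.
b = vr/k = 73·63/9 = 511.
Fisher's inequality: b ≥ v ⇔ 511 ≥ 73? YES.

YES


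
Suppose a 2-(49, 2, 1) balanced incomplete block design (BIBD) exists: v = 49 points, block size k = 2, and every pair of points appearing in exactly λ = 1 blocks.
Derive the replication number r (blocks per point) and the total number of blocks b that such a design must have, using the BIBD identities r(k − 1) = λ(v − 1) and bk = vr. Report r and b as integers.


Any 2-(v, k, λ) BIBD satisfies two necessary conditions:
  (i)  Each point sits in r blocks, and counting incidences through any fixed point gives r(k − 1) = λ(v − 1), so r = λ(v − 1)/(k − 1).
  (ii) Total incidences bk = vr, so b = vr/k.
Step 1: r = λ(v − 1)/(k − 1) = 1·(49 − 1)/(2 − 1) = 1·48/1 = 48/1 = 48.
Step 2: b = vr/k = 49·48/2 = 2352/2 = 1176.
Check integrality: r = 48 ∈ Z ✓, b = 1176 ∈ Z ✓.
(These identities are necessary conditions: they determine r and b for any design with these parameters, but do not by themselves prove that one exists.)

r = 48, b = 1176.


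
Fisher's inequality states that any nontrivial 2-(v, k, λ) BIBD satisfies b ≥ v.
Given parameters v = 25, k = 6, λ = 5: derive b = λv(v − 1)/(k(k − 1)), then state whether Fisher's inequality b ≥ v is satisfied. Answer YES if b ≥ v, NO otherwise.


r = λ(v − 1)/(k − 1) = 5·24/5 = 24.
b = vr/k = 25·24/6 = 100.
Fisher's inequality: b ≥ v ⇔ 100 ≥ 25? YES.

YES


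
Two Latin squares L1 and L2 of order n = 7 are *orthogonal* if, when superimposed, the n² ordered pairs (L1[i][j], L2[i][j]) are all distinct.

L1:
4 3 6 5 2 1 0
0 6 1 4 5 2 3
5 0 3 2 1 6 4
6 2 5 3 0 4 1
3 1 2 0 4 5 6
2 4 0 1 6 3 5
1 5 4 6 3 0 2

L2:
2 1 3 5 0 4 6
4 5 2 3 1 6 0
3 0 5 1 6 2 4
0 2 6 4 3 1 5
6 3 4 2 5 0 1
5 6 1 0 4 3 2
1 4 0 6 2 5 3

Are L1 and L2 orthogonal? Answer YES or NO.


Form the n² = 49 superimposed pairs (L1[i][j], L2[i][j]), row by row (rows and columns indexed from 0):
row 0: (4,2) (3,1) (6,3) (5,5) (2,0) (1,4) (0,6)
row 1: (0,4) (6,5) (1,2) (4,3) (5,1) (2,6) (3,0)
row 2: (5,3) (0,0) (3,5) (2,1) (1,6) (6,2) (4,4)
row 3: (6,0) (2,2) (5,6) (3,4) (0,3) (4,1) (1,5)
row 4: (3,6) (1,3) (2,4) (0,2) (4,5) (5,0) (6,1)
row 5: (2,5) (4,6) (0,1) (1,0) (6,4) (3,3) (5,2)
row 6: (1,1) (5,4) (4,0) (6,6) (3,2) (0,5) (2,3)
Orthogonality requires all 49 pairs distinct.
Check by first coordinate: for each symbol s of L1, list the L2 entries in the n cells where L1 = s; they must all differ.
  L1 = 0: L2 entries (in reading order) 6, 4, 0, 3, 2, 1, 5 — all 7 distinct ✓
  L1 = 1: L2 entries (in reading order) 4, 2, 6, 5, 3, 0, 1 — all 7 distinct ✓
  L1 = 2: L2 entries (in reading order) 0, 6, 1, 2, 4, 5, 3 — all 7 distinct ✓
  L1 = 3: L2 entries (in reading order) 1, 0, 5, 4, 6, 3, 2 — all 7 distinct ✓
  L1 = 4: L2 entries (in reading order) 2, 3, 4, 1, 5, 6, 0 — all 7 distinct ✓
  L1 = 5: L2 entries (in reading order) 5, 1, 3, 6, 0, 2, 4 — all 7 distinct ✓
  L1 = 6: L2 entries (in reading order) 3, 5, 2, 0, 1, 4, 6 — all 7 distinct ✓
Every symbol of L1 meets every symbol of L2 exactly once, so all 49 pairs are distinct (49 of 49).
Conclusion: YES.

YES


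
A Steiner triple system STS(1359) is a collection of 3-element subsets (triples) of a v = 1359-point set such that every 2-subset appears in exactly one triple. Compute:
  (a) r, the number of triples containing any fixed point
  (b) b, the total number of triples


An STS(v) is a 2-(v, 3, 1) BIBD: block size k = 3, λ = 1.
Replication: r(k − 1) = λ(v − 1) ⇒ r·2 = 1359 − 1 = 1358 ⇒ r = 679.
Block count: bk = vr ⇒ b·3 = 1359·679 = 922761 ⇒ b = 307587.

r = 679, b = 307587.


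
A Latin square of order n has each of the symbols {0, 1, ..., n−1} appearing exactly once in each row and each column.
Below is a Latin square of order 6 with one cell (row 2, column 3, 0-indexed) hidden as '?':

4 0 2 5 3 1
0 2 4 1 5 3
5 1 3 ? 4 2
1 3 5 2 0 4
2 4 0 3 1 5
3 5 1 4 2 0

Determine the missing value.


Row 2 contains symbols [1, 2, 3, 4, 5] — missing [0].
Column 3 contains symbols [1, 2, 3, 4, 5] — missing [0].
The missing symbol must appear in both missing sets; intersection = [0].
Therefore the hidden value is 0.

Missing value = 0.


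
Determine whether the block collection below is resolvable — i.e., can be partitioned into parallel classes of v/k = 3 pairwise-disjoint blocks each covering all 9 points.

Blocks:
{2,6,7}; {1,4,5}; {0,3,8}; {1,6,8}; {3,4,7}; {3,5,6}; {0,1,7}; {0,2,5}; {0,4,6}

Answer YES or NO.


v = 9, block size k = 3, number of blocks = 9.
For resolvability, blocks must partition into parallel classes of size v/k = 3.
Total blocks must therefore be a multiple of 3: 9 = 3·3 + 0 ⇒ divisible ✓.
Consider block {3,5,6}. The only other block(s) in the collection disjoint from it are {0,1,7} — just 1 block(s). Any parallel class containing {3,5,6} would need 2 other blocks each disjoint from it, so no parallel class of size 3 can contain {3,5,6}.
Since every block must belong to some parallel class in a resolution, the collection cannot be partitioned into parallel classes.
Resolvable? NO.

NO


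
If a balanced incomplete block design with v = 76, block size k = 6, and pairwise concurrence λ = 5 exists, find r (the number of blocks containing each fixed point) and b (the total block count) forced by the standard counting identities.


Any 2-(v, k, λ) BIBD satisfies two necessary conditions:
  (i)  Each point sits in r blocks, and counting incidences through any fixed point gives r(k − 1) = λ(v − 1), so r = λ(v − 1)/(k − 1).
  (ii) Total incidences bk = vr, so b = vr/k.
Step 1: r = λ(v − 1)/(k − 1) = 5·(76 − 1)/(6 − 1) = 5·75/5 = 375/5 = 75.
Step 2: b = vr/k = 76·75/6 = 5700/6 = 950.
Check integrality: r = 75 ∈ Z ✓, b = 950 ∈ Z ✓.
(These identities are necessary conditions: they determine r and b for any design with these parameters, but do not by themselves prove that one exists.)

r = 75, b = 950.


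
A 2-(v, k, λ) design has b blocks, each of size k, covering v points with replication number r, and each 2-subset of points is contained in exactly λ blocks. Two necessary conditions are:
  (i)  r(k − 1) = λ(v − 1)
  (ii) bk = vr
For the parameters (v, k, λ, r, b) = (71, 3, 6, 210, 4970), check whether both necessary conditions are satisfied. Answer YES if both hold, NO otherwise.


Condition (i): r(k − 1) = 210·2 = 420; λ(v − 1) = 6·70 = 420. Match? YES.
Condition (ii): bk = 4970·3 = 14910; vr = 71·210 = 14910. Match? YES.
Both conditions hold? YES.

YES


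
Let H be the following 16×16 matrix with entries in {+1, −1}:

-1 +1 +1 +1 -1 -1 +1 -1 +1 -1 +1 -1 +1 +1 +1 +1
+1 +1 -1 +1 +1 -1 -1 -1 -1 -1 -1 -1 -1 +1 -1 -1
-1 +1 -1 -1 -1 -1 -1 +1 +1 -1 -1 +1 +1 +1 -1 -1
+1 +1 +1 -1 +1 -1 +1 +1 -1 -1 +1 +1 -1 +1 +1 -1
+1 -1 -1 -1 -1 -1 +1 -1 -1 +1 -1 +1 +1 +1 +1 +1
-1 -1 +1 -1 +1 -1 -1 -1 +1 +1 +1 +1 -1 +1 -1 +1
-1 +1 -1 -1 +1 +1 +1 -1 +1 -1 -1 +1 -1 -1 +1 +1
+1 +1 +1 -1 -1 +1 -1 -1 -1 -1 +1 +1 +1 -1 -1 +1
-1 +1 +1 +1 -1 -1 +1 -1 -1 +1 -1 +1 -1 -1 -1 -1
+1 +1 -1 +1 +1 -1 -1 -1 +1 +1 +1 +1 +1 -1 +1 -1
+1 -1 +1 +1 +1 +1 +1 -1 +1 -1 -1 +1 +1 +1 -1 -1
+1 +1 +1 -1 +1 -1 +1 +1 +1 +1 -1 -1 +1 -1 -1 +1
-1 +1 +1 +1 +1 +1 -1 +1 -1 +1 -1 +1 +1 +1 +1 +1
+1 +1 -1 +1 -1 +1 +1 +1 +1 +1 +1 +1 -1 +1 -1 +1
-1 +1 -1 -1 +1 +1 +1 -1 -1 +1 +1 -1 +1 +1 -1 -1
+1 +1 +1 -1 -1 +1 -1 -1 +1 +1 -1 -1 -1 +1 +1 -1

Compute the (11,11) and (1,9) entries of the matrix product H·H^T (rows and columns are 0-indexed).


Row 1 of H: [1, 1, -1, 1, 1, -1, -1, -1, -1, -1, -1, -1, -1, 1, -1, -1].
Row 9 of H: [1, 1, -1, 1, 1, -1, -1, -1, 1, 1, 1, 1, 1, -1, 1, -1].
Row 11 of H: [1, 1, 1, -1, 1, -1, 1, 1, 1, 1, -1, -1, 1, -1, -1, 1].
(H·H^T)[11][11] = Σ_j H[11][j]·H[11][j] = (1)² + (1)² + (1)² + (-1)² + (1)² + (-1)² + (1)² + (1)² + (1)² + (1)² + (-1)² + (-1)² + (1)² + (-1)² + (-1)² + (1)² = 1 + 1 + 1 + 1 + 1 + 1 + 1 + 1 + 1 + 1 + 1 + 1 + 1 + 1 + 1 + 1 = 16.
(H·H^T)[1][9] = Σ_j H[1][j]·H[9][j] = (1)·(1) + (1)·(1) + (-1)·(-1) + (1)·(1) + (1)·(1) + (-1)·(-1) + (-1)·(-1) + (-1)·(-1) + (-1)·(1) + (-1)·(1) + (-1)·(1) + (-1)·(1) + (-1)·(1) + (1)·(-1) + (-1)·(1) + (-1)·(-1) = 1 + 1 + 1 + 1 + 1 + 1 + 1 + 1 + -1 + -1 + -1 + -1 + -1 + -1 + -1 + 1 = 2.
Rows 1 and 9 are not orthogonal (dot product = 2 ≠ 0), so H is not a Hadamard matrix.

(11,11) entry = 16; (1,9) entry = 2.


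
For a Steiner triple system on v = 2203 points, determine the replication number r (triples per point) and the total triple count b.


An STS(v) is a 2-(v, 3, 1) BIBD: block size k = 3, λ = 1.
Replication: r(k − 1) = λ(v − 1) ⇒ r·2 = 2203 − 1 = 2202 ⇒ r = 1101.
Block count: bk = vr ⇒ b·3 = 2203·1101 = 2425503 ⇒ b = 808501.
(Check via b = v(v − 1)/6 = 2203·2202/6 = 4851006/6 = 808501.)

r = 1101, b = 808501.


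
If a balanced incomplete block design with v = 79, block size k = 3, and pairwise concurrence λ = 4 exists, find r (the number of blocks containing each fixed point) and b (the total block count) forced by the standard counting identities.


Any 2-(v, k, λ) BIBD satisfies two necessary conditions:
  (i)  Each point sits in r blocks, and counting incidences through any fixed point gives r(k − 1) = λ(v − 1), so r = λ(v − 1)/(k − 1).
  (ii) Total incidences bk = vr, so b = vr/k.
Step 1: r = λ(v − 1)/(k − 1) = 4·(79 − 1)/(3 − 1) = 4·78/2 = 312/2 = 156.
Step 2: b = vr/k = 79·156/3 = 12324/3 = 4108.
Check integrality: r = 156 ∈ Z ✓, b = 4108 ∈ Z ✓.
(These identities are necessary conditions: they determine r and b for any design with these parameters, but do not by themselves prove that one exists.)

r = 156, b = 4108.


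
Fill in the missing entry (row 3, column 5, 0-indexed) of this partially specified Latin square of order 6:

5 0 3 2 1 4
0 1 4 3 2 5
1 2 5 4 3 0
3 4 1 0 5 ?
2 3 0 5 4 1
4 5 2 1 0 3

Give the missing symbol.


Row 3 contains symbols [0, 1, 3, 4, 5] — missing [2].
Column 5 contains symbols [0, 1, 3, 4, 5] — missing [2].
The missing symbol must appear in both missing sets; intersection = [2].
Therefore the hidden value is 2.

Missing value = 2.


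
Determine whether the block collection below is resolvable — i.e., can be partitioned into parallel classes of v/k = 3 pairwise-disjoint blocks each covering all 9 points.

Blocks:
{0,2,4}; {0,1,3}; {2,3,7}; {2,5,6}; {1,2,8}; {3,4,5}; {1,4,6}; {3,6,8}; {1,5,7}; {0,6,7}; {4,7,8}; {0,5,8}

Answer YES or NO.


v = 9, block size k = 3, number of blocks = 12.
For resolvability, blocks must partition into parallel classes of size v/k = 3.
Total blocks must therefore be a multiple of 3: 12 = 3·4 + 0 ⇒ divisible ✓.
Greedy packing gives 4 candidate class(es). Each should be a full parallel class (size 3, covers all 9 points).
  Class 1 (3 blocks): {0,2,4}; {3,6,8}; {1,5,7}. Points covered: [0, 1, 2, 3, 4, 5, 6, 7, 8].
  Class 2 (3 blocks): {0,1,3}; {2,5,6}; {4,7,8}. Points covered: [0, 1, 2, 3, 4, 5, 6, 7, 8].
  Class 3 (3 blocks): {2,3,7}; {1,4,6}; {0,5,8}. Points covered: [0, 1, 2, 3, 4, 5, 6, 7, 8].
  Class 4 (3 blocks): {1,2,8}; {3,4,5}; {0,6,7}. Points covered: [0, 1, 2, 3, 4, 5, 6, 7, 8].
All classes full (size 3)? YES. All classes cover every point? YES.
Resolvable? YES.

YES


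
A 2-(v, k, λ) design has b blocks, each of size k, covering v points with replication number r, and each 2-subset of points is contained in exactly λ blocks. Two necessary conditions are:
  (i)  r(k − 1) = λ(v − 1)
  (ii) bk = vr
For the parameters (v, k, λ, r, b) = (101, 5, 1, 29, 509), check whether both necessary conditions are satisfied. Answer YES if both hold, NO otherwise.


Condition (i): r(k − 1) = 29·4 = 116; λ(v − 1) = 1·100 = 100. Match? NO.
Condition (ii): bk = 509·5 = 2545; vr = 101·29 = 2929. Match? NO.
Both conditions hold? NO.

NO


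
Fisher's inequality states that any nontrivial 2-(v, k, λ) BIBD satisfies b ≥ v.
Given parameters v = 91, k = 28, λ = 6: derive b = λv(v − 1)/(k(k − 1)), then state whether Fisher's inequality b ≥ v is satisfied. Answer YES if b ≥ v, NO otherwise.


r = λ(v − 1)/(k − 1) = 6·90/27 = 20.
b = vr/k = 91·20/28 = 65.
Fisher's inequality: b ≥ v ⇔ 65 ≥ 91? NO.

NO


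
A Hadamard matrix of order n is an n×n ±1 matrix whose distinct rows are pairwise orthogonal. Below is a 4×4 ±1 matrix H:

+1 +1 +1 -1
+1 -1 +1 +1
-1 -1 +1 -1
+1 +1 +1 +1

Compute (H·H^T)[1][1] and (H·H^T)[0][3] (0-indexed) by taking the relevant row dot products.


Row 0 of H: [1, 1, 1, -1].
Row 1 of H: [1, -1, 1, 1].
Row 3 of H: [1, 1, 1, 1].
(H·H^T)[1][1] = Σ_j H[1][j]·H[1][j] = (1)² + (-1)² + (1)² + (1)² = 1 + 1 + 1 + 1 = 4.
(H·H^T)[0][3] = Σ_j H[0][j]·H[3][j] = (1)·(1) + (1)·(1) + (1)·(1) + (-1)·(1) = 1 + 1 + 1 + -1 = 2.
Rows 0 and 3 are not orthogonal (dot product = 2 ≠ 0), so H is not a Hadamard matrix.

(1,1) entry = 4; (0,3) entry = 2.


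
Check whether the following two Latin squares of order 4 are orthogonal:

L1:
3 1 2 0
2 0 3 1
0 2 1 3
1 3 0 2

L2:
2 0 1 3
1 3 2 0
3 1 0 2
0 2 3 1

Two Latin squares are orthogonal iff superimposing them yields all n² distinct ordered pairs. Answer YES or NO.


Form the n² = 16 superimposed pairs (L1[i][j], L2[i][j]), row by row (rows and columns indexed from 0):
row 0: (3,2) (1,0) (2,1) (0,3)
row 1: (2,1) (0,3) (3,2) (1,0)
row 2: (0,3) (2,1) (1,0) (3,2)
row 3: (1,0) (3,2) (0,3) (2,1)
Orthogonality requires all 16 pairs distinct.
But the pair (2,1) repeats: cell (0,2) has L1 = 2, L2 = 1, and cell (1,0) has L1 = 2, L2 = 1.
A repeated pair means some other pair never occurs (only 4 distinct pairs out of 16), so the squares are not orthogonal.
Conclusion: NO.

NO


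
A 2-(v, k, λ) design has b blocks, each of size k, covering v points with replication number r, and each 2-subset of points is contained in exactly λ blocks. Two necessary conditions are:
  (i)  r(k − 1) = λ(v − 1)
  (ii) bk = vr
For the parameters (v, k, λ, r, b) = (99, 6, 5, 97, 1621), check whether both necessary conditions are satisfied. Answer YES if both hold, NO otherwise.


Condition (i): r(k − 1) = 97·5 = 485; λ(v − 1) = 5·98 = 490. Match? NO.
Condition (ii): bk = 1621·6 = 9726; vr = 99·97 = 9603. Match? NO.
Both conditions hold? NO.

NO


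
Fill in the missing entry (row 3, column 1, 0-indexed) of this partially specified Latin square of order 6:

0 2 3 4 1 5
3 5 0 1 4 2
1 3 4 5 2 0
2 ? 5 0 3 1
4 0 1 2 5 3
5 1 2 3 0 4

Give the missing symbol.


Row 3 contains symbols [0, 1, 2, 3, 5] — missing [4].
Column 1 contains symbols [0, 1, 2, 3, 5] — missing [4].
The missing symbol must appear in both missing sets; intersection = [4].
Therefore the hidden value is 4.

Missing value = 4.


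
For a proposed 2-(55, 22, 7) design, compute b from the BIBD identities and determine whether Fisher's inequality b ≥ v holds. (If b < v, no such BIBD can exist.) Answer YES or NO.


r = λ(v − 1)/(k − 1) = 7·54/21 = 18.
b = vr/k = 55·18/22 = 45.
Fisher's inequality: b ≥ v ⇔ 45 ≥ 55? NO.

NO


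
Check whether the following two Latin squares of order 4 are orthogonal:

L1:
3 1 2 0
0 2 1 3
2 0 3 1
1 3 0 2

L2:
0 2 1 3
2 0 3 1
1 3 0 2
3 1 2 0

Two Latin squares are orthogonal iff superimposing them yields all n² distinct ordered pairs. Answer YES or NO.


Form the n² = 16 superimposed pairs (L1[i][j], L2[i][j]), row by row (rows and columns indexed from 0):
row 0: (3,0) (1,2) (2,1) (0,3)
row 1: (0,2) (2,0) (1,3) (3,1)
row 2: (2,1) (0,3) (3,0) (1,2)
row 3: (1,3) (3,1) (0,2) (2,0)
Orthogonality requires all 16 pairs distinct.
But the pair (2,1) repeats: cell (0,2) has L1 = 2, L2 = 1, and cell (2,0) has L1 = 2, L2 = 1.
A repeated pair means some other pair never occurs (only 8 distinct pairs out of 16), so the squares are not orthogonal.
Conclusion: NO.

NO


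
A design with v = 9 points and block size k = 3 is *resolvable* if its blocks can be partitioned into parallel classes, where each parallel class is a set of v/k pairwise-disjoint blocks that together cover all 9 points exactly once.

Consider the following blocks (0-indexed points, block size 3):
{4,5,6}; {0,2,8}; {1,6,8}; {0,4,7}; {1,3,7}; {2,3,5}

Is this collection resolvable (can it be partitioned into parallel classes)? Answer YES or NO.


v = 9, block size k = 3, number of blocks = 6.
For resolvability, blocks must partition into parallel classes of size v/k = 3.
Total blocks must therefore be a multiple of 3: 6 = 3·2 + 0 ⇒ divisible ✓.
Greedy packing gives 2 candidate class(es). Each should be a full parallel class (size 3, covers all 9 points).
  Class 1 (3 blocks): {4,5,6}; {0,2,8}; {1,3,7}. Points covered: [0, 1, 2, 3, 4, 5, 6, 7, 8].
  Class 2 (3 blocks): {1,6,8}; {0,4,7}; {2,3,5}. Points covered: [0, 1, 2, 3, 4, 5, 6, 7, 8].
All classes full (size 3)? YES. All classes cover every point? YES.
Resolvable? YES.

YES


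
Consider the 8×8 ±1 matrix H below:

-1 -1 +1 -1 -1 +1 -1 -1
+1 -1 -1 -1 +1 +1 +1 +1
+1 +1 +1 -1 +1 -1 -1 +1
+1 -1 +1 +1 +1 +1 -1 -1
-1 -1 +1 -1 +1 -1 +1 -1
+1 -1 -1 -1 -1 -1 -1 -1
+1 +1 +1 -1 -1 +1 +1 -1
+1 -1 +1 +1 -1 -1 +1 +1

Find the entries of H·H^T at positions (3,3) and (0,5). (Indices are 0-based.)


Row 0 of H: [-1, -1, 1, -1, -1, 1, -1, -1].
Row 3 of H: [1, -1, 1, 1, 1, 1, -1, -1].
Row 5 of H: [1, -1, -1, -1, -1, -1, -1, -1].
(H·H^T)[3][3] = Σ_j H[3][j]·H[3][j] = (1)² + (-1)² + (1)² + (1)² + (1)² + (1)² + (-1)² + (-1)² = 1 + 1 + 1 + 1 + 1 + 1 + 1 + 1 = 8.
(H·H^T)[0][5] = Σ_j H[0][j]·H[5][j] = (-1)·(1) + (-1)·(-1) + (1)·(-1) + (-1)·(-1) + (-1)·(-1) + (1)·(-1) + (-1)·(-1) + (-1)·(-1) = -1 + 1 + -1 + 1 + 1 + -1 + 1 + 1 = 2.
Rows 0 and 5 are not orthogonal (dot product = 2 ≠ 0), so H is not a Hadamard matrix.

(3,3) entry = 8; (0,5) entry = 2.


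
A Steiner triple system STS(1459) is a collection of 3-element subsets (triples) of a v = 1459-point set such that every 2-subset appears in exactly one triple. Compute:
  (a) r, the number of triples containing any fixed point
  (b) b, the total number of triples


An STS(v) is a 2-(v, 3, 1) BIBD: block size k = 3, λ = 1.
Replication: r(k − 1) = λ(v − 1) ⇒ r·2 = 1459 − 1 = 1458 ⇒ r = 729.
Block count: b = v(v − 1)/6 = 1459·1458/6 = 2127222/6 = 354537.

r = 729, b = 354537.


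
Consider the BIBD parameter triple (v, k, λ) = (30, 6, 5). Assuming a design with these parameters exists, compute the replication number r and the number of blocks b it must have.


Any 2-(v, k, λ) BIBD satisfies two necessary conditions:
  (i)  Each point sits in r blocks, and counting incidences through any fixed point gives r(k − 1) = λ(v − 1), so r = λ(v − 1)/(k − 1).
  (ii) Total incidences bk = vr, so b = vr/k.
Step 1: r = λ(v − 1)/(k − 1) = 5·(30 − 1)/(6 − 1) = 5·29/5 = 145/5 = 29.
Step 2: b = vr/k = 30·29/6 = 870/6 = 145.
Check integrality: r = 29 ∈ Z ✓, b = 145 ∈ Z ✓.
(These identities are necessary conditions: they determine r and b for any design with these parameters, but do not by themselves prove that one exists.)

r = 29, b = 145.


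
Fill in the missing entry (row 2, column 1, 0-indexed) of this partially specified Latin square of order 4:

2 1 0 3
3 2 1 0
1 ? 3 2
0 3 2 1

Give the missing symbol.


Row 2 contains symbols [1, 2, 3] — missing [0].
Column 1 contains symbols [1, 2, 3] — missing [0].
The missing symbol must appear in both missing sets; intersection = [0].
Therefore the hidden value is 0.

Missing value = 0.


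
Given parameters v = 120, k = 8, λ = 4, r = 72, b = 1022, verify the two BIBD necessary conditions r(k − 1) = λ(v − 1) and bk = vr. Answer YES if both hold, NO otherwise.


Condition (i): r(k − 1) = 72·7 = 504; λ(v − 1) = 4·119 = 476. Match? NO.
Condition (ii): bk = 1022·8 = 8176; vr = 120·72 = 8640. Match? NO.
Both conditions hold? NO.

NO


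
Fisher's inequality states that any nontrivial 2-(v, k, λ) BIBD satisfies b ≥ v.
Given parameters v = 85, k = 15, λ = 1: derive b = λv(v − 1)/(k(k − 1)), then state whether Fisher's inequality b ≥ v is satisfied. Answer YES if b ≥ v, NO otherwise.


b = λv(v − 1)/(k(k − 1)) = 1·85·84/(15·14) = 7140/210 = 34.
Compare with v = 85: b < v, so Fisher's inequality fails.

NO


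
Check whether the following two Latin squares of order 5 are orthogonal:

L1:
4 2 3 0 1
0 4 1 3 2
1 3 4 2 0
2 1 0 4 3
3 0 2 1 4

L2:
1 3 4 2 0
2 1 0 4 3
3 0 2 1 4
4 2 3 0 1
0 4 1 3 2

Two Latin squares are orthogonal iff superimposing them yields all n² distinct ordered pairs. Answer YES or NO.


Form the n² = 25 superimposed pairs (L1[i][j], L2[i][j]), row by row (rows and columns indexed from 0):
row 0: (4,1) (2,3) (3,4) (0,2) (1,0)
row 1: (0,2) (4,1) (1,0) (3,4) (2,3)
row 2: (1,3) (3,0) (4,2) (2,1) (0,4)
row 3: (2,4) (1,2) (0,3) (4,0) (3,1)
row 4: (3,0) (0,4) (2,1) (1,3) (4,2)
Orthogonality requires all 25 pairs distinct.
But the pair (0,2) repeats: cell (0,3) has L1 = 0, L2 = 2, and cell (1,0) has L1 = 0, L2 = 2.
A repeated pair means some other pair never occurs (only 15 distinct pairs out of 25), so the squares are not orthogonal.
Conclusion: NO.

NO


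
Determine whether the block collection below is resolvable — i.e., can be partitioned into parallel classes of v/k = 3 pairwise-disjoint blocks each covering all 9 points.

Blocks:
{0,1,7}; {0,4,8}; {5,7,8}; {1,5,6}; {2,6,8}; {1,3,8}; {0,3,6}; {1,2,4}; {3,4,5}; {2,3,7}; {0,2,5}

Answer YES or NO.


v = 9, block size k = 3, number of blocks = 11.
For resolvability, blocks must partition into parallel classes of size v/k = 3.
Total blocks must therefore be a multiple of 3: 11 = 3·3 + 2 ⇒ not divisible ✗.
Resolvable? NO.

NO


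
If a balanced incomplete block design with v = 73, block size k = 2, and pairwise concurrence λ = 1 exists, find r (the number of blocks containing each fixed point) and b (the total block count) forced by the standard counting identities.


Any 2-(v, k, λ) BIBD satisfies two necessary conditions:
  (i)  Each point sits in r blocks, and counting incidences through any fixed point gives r(k − 1) = λ(v − 1), so r = λ(v − 1)/(k − 1).
  (ii) Total incidences bk = vr, so b = vr/k.
Step 1: r = λ(v − 1)/(k − 1) = 1·(73 − 1)/(2 − 1) = 1·72/1 = 72/1 = 72.
Step 2: b = vr/k = 73·72/2 = 5256/2 = 2628.
Check integrality: r = 72 ∈ Z ✓, b = 2628 ∈ Z ✓.
(These identities are necessary conditions: they determine r and b for any design with these parameters, but do not by themselves prove that one exists.)

r = 72, b = 2628.


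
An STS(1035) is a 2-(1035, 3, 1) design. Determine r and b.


An STS(v) is a 2-(v, 3, 1) BIBD: block size k = 3, λ = 1.
Replication: r(k − 1) = λ(v − 1) ⇒ r·2 = 1035 − 1 = 1034 ⇒ r = 517.
Block count: bk = vr ⇒ b·3 = 1035·517 = 535095 ⇒ b = 178365.
(Check via b = v(v − 1)/6 = 1035·1034/6 = 1070190/6 = 178365.)

r = 517, b = 178365.


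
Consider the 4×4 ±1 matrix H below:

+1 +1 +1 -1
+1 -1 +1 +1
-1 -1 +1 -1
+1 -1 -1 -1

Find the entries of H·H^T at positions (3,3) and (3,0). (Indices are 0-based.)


Row 0 of H: [1, 1, 1, -1].
Row 3 of H: [1, -1, -1, -1].
(H·H^T)[3][3] = Σ_j H[3][j]·H[3][j] = (1)² + (-1)² + (-1)² + (-1)² = 1 + 1 + 1 + 1 = 4.
(H·H^T)[3][0] = Σ_j H[3][j]·H[0][j] = (1)·(1) + (-1)·(1) + (-1)·(1) + (-1)·(-1) = 1 + -1 + -1 + 1 = 0.
So rows 3 and 0 are orthogonal; the diagonal entry equals n = 4.

(3,3) entry = 4; (3,0) entry = 0.


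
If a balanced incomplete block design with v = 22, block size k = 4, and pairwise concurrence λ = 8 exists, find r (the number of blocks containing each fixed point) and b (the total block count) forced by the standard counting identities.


Any 2-(v, k, λ) BIBD satisfies two necessary conditions:
  (i)  Each point sits in r blocks, and counting incidences through any fixed point gives r(k − 1) = λ(v − 1), so r = λ(v − 1)/(k − 1).
  (ii) Total incidences bk = vr, so b = vr/k.
Step 1: r = λ(v − 1)/(k − 1) = 8·(22 − 1)/(4 − 1) = 8·21/3 = 168/3 = 56.
Step 2: b = vr/k = 22·56/4 = 1232/4 = 308.
Check integrality: r = 56 ∈ Z ✓, b = 308 ∈ Z ✓.
(These identities are necessary conditions: they determine r and b for any design with these parameters, but do not by themselves prove that one exists.)

r = 56, b = 308.


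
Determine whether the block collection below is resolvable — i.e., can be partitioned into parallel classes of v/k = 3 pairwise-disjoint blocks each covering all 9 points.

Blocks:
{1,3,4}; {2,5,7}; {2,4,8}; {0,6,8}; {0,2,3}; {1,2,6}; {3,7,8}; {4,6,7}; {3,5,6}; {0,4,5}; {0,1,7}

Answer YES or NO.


v = 9, block size k = 3, number of blocks = 11.
For resolvability, blocks must partition into parallel classes of size v/k = 3.
Total blocks must therefore be a multiple of 3: 11 = 3·3 + 2 ⇒ not divisible ✗.
Resolvable? NO.

NO


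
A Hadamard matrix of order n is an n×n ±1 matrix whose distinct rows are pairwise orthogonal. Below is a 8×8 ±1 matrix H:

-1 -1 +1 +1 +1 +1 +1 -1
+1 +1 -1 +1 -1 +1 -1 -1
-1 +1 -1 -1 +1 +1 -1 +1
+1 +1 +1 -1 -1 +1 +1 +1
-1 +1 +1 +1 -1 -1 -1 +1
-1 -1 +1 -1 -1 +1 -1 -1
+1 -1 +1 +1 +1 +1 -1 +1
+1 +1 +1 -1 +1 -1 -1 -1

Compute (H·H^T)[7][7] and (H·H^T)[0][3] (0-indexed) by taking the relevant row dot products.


Row 0 of H: [-1, -1, 1, 1, 1, 1, 1, -1].
Row 3 of H: [1, 1, 1, -1, -1, 1, 1, 1].
Row 7 of H: [1, 1, 1, -1, 1, -1, -1, -1].
(H·H^T)[7][7] = Σ_j H[7][j]·H[7][j] = (1)² + (1)² + (1)² + (-1)² + (1)² + (-1)² + (-1)² + (-1)² = 1 + 1 + 1 + 1 + 1 + 1 + 1 + 1 = 8.
(H·H^T)[0][3] = Σ_j H[0][j]·H[3][j] = (-1)·(1) + (-1)·(1) + (1)·(1) + (1)·(-1) + (1)·(-1) + (1)·(1) + (1)·(1) + (-1)·(1) = -1 + -1 + 1 + -1 + -1 + 1 + 1 + -1 = -2.
Rows 0 and 3 are not orthogonal (dot product = -2 ≠ 0), so H is not a Hadamard matrix.

(7,7) entry = 8; (0,3) entry = -2.


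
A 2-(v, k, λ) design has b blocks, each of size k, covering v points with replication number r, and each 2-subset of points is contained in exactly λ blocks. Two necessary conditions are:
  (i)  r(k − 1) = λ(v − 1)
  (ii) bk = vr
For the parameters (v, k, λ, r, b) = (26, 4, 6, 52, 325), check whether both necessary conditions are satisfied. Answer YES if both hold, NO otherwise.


Condition (i): r(k − 1) = 52·3 = 156; λ(v − 1) = 6·25 = 150. Match? NO.
Condition (ii): bk = 325·4 = 1300; vr = 26·52 = 1352. Match? NO.
Both conditions hold? NO.

NO


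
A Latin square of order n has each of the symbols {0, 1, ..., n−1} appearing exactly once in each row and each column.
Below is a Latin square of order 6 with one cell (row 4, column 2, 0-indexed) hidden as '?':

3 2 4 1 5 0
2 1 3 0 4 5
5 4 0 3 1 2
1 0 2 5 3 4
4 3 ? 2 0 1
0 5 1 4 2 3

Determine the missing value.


Row 4 contains symbols [0, 1, 2, 3, 4] — missing [5].
Column 2 contains symbols [0, 1, 2, 3, 4] — missing [5].
The missing symbol must appear in both missing sets; intersection = [5].
Therefore the hidden value is 5.

Missing value = 5.


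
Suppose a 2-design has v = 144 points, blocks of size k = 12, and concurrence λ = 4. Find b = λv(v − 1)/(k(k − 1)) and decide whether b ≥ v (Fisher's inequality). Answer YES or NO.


b = λv(v − 1)/(k(k − 1)) = 4·144·143/(12·11) = 82368/132 = 624.
Compare with v = 144: b ≥ v, so Fisher's inequality holds.

YES


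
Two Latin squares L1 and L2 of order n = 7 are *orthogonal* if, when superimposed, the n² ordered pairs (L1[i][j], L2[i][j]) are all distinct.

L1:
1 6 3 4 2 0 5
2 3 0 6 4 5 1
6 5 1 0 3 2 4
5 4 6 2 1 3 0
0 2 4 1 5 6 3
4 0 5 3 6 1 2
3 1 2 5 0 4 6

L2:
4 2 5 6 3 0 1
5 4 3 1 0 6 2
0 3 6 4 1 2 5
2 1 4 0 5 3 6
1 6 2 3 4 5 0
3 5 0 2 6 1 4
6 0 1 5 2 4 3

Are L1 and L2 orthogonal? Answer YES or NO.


Form the n² = 49 superimposed pairs (L1[i][j], L2[i][j]), row by row (rows and columns indexed from 0):
row 0: (1,4) (6,2) (3,5) (4,6) (2,3) (0,0) (5,1)
row 1: (2,5) (3,4) (0,3) (6,1) (4,0) (5,6) (1,2)
row 2: (6,0) (5,3) (1,6) (0,4) (3,1) (2,2) (4,5)
row 3: (5,2) (4,1) (6,4) (2,0) (1,5) (3,3) (0,6)
row 4: (0,1) (2,6) (4,2) (1,3) (5,4) (6,5) (3,0)
row 5: (4,3) (0,5) (5,0) (3,2) (6,6) (1,1) (2,4)
row 6: (3,6) (1,0) (2,1) (5,5) (0,2) (4,4) (6,3)
Orthogonality requires all 49 pairs distinct.
Check by first coordinate: for each symbol s of L1, list the L2 entries in the n cells where L1 = s; they must all differ.
  L1 = 0: L2 entries (in reading order) 0, 3, 4, 6, 1, 5, 2 — all 7 distinct ✓
  L1 = 1: L2 entries (in reading order) 4, 2, 6, 5, 3, 1, 0 — all 7 distinct ✓
  L1 = 2: L2 entries (in reading order) 3, 5, 2, 0, 6, 4, 1 — all 7 distinct ✓
  L1 = 3: L2 entries (in reading order) 5, 4, 1, 3, 0, 2, 6 — all 7 distinct ✓
  L1 = 4: L2 entries (in reading order) 6, 0, 5, 1, 2, 3, 4 — all 7 distinct ✓
  L1 = 5: L2 entries (in reading order) 1, 6, 3, 2, 4, 0, 5 — all 7 distinct ✓
  L1 = 6: L2 entries (in reading order) 2, 1, 0, 4, 5, 6, 3 — all 7 distinct ✓
Every symbol of L1 meets every symbol of L2 exactly once, so all 49 pairs are distinct (49 of 49).
Conclusion: YES.

YES


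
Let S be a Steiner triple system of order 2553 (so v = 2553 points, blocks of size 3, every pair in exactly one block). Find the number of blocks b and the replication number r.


An STS(v) is a 2-(v, 3, 1) BIBD: block size k = 3, λ = 1.
Replication: r(k − 1) = λ(v − 1) ⇒ r·2 = 2553 − 1 = 2552 ⇒ r = 1276.
Block count: b = v(v − 1)/6 = 2553·2552/6 = 6515256/6 = 1085876.

r = 1276, b = 1085876.


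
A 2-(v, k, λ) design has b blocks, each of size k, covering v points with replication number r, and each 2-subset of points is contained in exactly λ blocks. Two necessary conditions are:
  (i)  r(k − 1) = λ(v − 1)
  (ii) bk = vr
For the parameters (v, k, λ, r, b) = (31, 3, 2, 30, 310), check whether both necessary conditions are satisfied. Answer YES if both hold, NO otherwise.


Condition (i): r(k − 1) = 30·2 = 60; λ(v − 1) = 2·30 = 60. Match? YES.
Condition (ii): bk = 310·3 = 930; vr = 31·30 = 930. Match? YES.
Both conditions hold? YES.

YES


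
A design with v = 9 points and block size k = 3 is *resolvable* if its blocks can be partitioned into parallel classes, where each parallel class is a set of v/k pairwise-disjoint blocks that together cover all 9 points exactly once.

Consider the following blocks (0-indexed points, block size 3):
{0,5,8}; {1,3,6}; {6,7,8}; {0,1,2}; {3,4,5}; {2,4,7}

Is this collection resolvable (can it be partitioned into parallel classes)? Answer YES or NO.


v = 9, block size k = 3, number of blocks = 6.
For resolvability, blocks must partition into parallel classes of size v/k = 3.
Total blocks must therefore be a multiple of 3: 6 = 3·2 + 0 ⇒ divisible ✓.
Greedy packing gives 2 candidate class(es). Each should be a full parallel class (size 3, covers all 9 points).
  Class 1 (3 blocks): {0,5,8}; {1,3,6}; {2,4,7}. Points covered: [0, 1, 2, 3, 4, 5, 6, 7, 8].
  Class 2 (3 blocks): {6,7,8}; {0,1,2}; {3,4,5}. Points covered: [0, 1, 2, 3, 4, 5, 6, 7, 8].
All classes full (size 3)? YES. All classes cover every point? YES.
Resolvable? YES.

YES


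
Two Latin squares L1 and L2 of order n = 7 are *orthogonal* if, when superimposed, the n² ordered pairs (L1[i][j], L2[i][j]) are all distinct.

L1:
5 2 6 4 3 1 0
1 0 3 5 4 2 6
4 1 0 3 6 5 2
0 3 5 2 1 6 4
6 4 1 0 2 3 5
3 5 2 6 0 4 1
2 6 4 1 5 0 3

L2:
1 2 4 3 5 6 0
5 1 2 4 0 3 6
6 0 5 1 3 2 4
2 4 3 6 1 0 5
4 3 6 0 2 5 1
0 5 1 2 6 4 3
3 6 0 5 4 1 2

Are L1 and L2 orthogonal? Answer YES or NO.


Form the n² = 49 superimposed pairs (L1[i][j], L2[i][j]), row by row (rows and columns indexed from 0):
row 0: (5,1) (2,2) (6,4) (4,3) (3,5) (1,6) (0,0)
row 1: (1,5) (0,1) (3,2) (5,4) (4,0) (2,3) (6,6)
row 2: (4,6) (1,0) (0,5) (3,1) (6,3) (5,2) (2,4)
row 3: (0,2) (3,4) (5,3) (2,6) (1,1) (6,0) (4,5)
row 4: (6,4) (4,3) (1,6) (0,0) (2,2) (3,5) (5,1)
row 5: (3,0) (5,5) (2,1) (6,2) (0,6) (4,4) (1,3)
row 6: (2,3) (6,6) (4,0) (1,5) (5,4) (0,1) (3,2)
Orthogonality requires all 49 pairs distinct.
But the pair (6,4) repeats: cell (0,2) has L1 = 6, L2 = 4, and cell (4,0) has L1 = 6, L2 = 4.
A repeated pair means some other pair never occurs (only 35 distinct pairs out of 49), so the squares are not orthogonal.
Conclusion: NO.

NO


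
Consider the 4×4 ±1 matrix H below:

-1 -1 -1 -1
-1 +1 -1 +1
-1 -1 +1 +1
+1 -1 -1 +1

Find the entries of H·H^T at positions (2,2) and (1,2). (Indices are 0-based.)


Row 1 of H: [-1, 1, -1, 1].
Row 2 of H: [-1, -1, 1, 1].
(H·H^T)[2][2] = Σ_j H[2][j]·H[2][j] = (-1)² + (-1)² + (1)² + (1)² = 1 + 1 + 1 + 1 = 4.
(H·H^T)[1][2] = Σ_j H[1][j]·H[2][j] = (-1)·(-1) + (1)·(-1) + (-1)·(1) + (1)·(1) = 1 + -1 + -1 + 1 = 0.
So rows 1 and 2 are orthogonal; the diagonal entry equals n = 4.

(2,2) entry = 4; (1,2) entry = 0.


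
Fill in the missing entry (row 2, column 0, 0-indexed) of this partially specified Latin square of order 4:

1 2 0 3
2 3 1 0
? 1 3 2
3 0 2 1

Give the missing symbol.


Row 2 contains symbols [1, 2, 3] — missing [0].
Column 0 contains symbols [1, 2, 3] — missing [0].
The missing symbol must appear in both missing sets; intersection = [0].
Therefore the hidden value is 0.

Missing value = 0.


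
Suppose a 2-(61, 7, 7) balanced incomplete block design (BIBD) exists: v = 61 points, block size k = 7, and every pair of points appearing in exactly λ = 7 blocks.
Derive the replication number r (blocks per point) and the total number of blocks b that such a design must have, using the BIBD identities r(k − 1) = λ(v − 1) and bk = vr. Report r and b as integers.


Any 2-(v, k, λ) BIBD satisfies two necessary conditions:
  (i)  Each point sits in r blocks, and counting incidences through any fixed point gives r(k − 1) = λ(v − 1), so r = λ(v − 1)/(k − 1).
  (ii) Total incidences bk = vr, so b = vr/k.
Step 1: r = λ(v − 1)/(k − 1) = 7·(61 − 1)/(7 − 1) = 7·60/6 = 420/6 = 70.
Step 2: b = vr/k = 61·70/7 = 4270/7 = 610.
Check integrality: r = 70 ∈ Z ✓, b = 610 ∈ Z ✓.
(These identities are necessary conditions: they determine r and b for any design with these parameters, but do not by themselves prove that one exists.)

r = 70, b = 610.


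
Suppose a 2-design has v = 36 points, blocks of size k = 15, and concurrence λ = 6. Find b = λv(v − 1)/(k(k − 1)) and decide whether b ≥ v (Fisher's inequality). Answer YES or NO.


r = λ(v − 1)/(k − 1) = 6·35/14 = 15.
b = vr/k = 36·15/15 = 36.
Fisher's inequality: b ≥ v ⇔ 36 ≥ 36? YES.

YES


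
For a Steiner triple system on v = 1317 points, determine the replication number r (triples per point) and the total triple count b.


An STS(v) is a 2-(v, 3, 1) BIBD: block size k = 3, λ = 1.
Replication: r(k − 1) = λ(v − 1) ⇒ r·2 = 1317 − 1 = 1316 ⇒ r = 658.
Block count: b = v(v − 1)/6 = 1317·1316/6 = 1733172/6 = 288862.
(Check via bk = vr: 288862·3 = 866586 = 1317·658 = 866586 ✓.)

r = 658, b = 288862.


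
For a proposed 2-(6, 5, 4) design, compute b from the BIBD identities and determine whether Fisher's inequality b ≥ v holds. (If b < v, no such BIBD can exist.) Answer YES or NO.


b = λv(v − 1)/(k(k − 1)) = 4·6·5/(5·4) = 120/20 = 6.
Compare with v = 6: b ≥ v, so Fisher's inequality holds.

YES


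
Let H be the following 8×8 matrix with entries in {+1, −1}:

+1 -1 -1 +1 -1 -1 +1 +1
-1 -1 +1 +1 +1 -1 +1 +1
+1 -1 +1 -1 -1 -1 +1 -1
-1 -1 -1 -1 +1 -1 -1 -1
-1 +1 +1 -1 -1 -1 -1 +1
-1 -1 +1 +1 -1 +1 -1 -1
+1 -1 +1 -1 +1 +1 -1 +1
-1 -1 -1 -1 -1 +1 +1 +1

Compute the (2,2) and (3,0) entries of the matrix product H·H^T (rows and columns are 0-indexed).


Row 0 of H: [1, -1, -1, 1, -1, -1, 1, 1].
Row 2 of H: [1, -1, 1, -1, -1, -1, 1, -1].
Row 3 of H: [-1, -1, -1, -1, 1, -1, -1, -1].
(H·H^T)[2][2] = Σ_j H[2][j]·H[2][j] = (1)² + (-1)² + (1)² + (-1)² + (-1)² + (-1)² + (1)² + (-1)² = 1 + 1 + 1 + 1 + 1 + 1 + 1 + 1 = 8.
(H·H^T)[3][0] = Σ_j H[3][j]·H[0][j] = (-1)·(1) + (-1)·(-1) + (-1)·(-1) + (-1)·(1) + (1)·(-1) + (-1)·(-1) + (-1)·(1) + (-1)·(1) = -1 + 1 + 1 + -1 + -1 + 1 + -1 + -1 = -2.
Rows 3 and 0 are not orthogonal (dot product = -2 ≠ 0), so H is not a Hadamard matrix.

(2,2) entry = 8; (3,0) entry = -2.


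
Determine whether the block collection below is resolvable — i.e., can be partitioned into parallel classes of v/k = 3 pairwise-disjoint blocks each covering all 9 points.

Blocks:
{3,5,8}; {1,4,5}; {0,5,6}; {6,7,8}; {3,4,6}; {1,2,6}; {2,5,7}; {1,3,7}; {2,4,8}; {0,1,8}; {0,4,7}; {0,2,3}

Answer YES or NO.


v = 9, block size k = 3, number of blocks = 12.
For resolvability, blocks must partition into parallel classes of size v/k = 3.
Total blocks must therefore be a multiple of 3: 12 = 3·4 + 0 ⇒ divisible ✓.
Greedy packing gives 4 candidate class(es). Each should be a full parallel class (size 3, covers all 9 points).
  Class 1 (3 blocks): {3,5,8}; {1,2,6}; {0,4,7}. Points covered: [0, 1, 2, 3, 4, 5, 6, 7, 8].
  Class 2 (3 blocks): {1,4,5}; {6,7,8}; {0,2,3}. Points covered: [0, 1, 2, 3, 4, 5, 6, 7, 8].
  Class 3 (3 blocks): {0,5,6}; {1,3,7}; {2,4,8}. Points covered: [0, 1, 2, 3, 4, 5, 6, 7, 8].
  Class 4 (3 blocks): {3,4,6}; {2,5,7}; {0,1,8}. Points covered: [0, 1, 2, 3, 4, 5, 6, 7, 8].
All classes full (size 3)? YES. All classes cover every point? YES.
Resolvable? YES.

YES


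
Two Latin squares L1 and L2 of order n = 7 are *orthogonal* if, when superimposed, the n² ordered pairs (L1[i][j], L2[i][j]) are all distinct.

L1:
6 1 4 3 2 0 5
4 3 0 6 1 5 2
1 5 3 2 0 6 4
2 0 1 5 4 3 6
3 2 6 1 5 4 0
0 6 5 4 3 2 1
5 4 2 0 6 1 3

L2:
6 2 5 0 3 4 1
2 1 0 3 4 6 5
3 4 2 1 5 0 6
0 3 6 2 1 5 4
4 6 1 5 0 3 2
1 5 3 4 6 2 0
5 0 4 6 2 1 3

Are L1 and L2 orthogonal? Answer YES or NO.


Form the n² = 49 superimposed pairs (L1[i][j], L2[i][j]), row by row (rows and columns indexed from 0):
row 0: (6,6) (1,2) (4,5) (3,0) (2,3) (0,4) (5,1)
row 1: (4,2) (3,1) (0,0) (6,3) (1,4) (5,6) (2,5)
row 2: (1,3) (5,4) (3,2) (2,1) (0,5) (6,0) (4,6)
row 3: (2,0) (0,3) (1,6) (5,2) (4,1) (3,5) (6,4)
row 4: (3,4) (2,6) (6,1) (1,5) (5,0) (4,3) (0,2)
row 5: (0,1) (6,5) (5,3) (4,4) (3,6) (2,2) (1,0)
row 6: (5,5) (4,0) (2,4) (0,6) (6,2) (1,1) (3,3)
Orthogonality requires all 49 pairs distinct.
Check by first coordinate: for each symbol s of L1, list the L2 entries in the n cells where L1 = s; they must all differ.
  L1 = 0: L2 entries (in reading order) 4, 0, 5, 3, 2, 1, 6 — all 7 distinct ✓
  L1 = 1: L2 entries (in reading order) 2, 4, 3, 6, 5, 0, 1 — all 7 distinct ✓
  L1 = 2: L2 entries (in reading order) 3, 5, 1, 0, 6, 2, 4 — all 7 distinct ✓
  L1 = 3: L2 entries (in reading order) 0, 1, 2, 5, 4, 6, 3 — all 7 distinct ✓
  L1 = 4: L2 entries (in reading order) 5, 2, 6, 1, 3, 4, 0 — all 7 distinct ✓
  L1 = 5: L2 entries (in reading order) 1, 6, 4, 2, 0, 3, 5 — all 7 distinct ✓
  L1 = 6: L2 entries (in reading order) 6, 3, 0, 4, 1, 5, 2 — all 7 distinct ✓
Every symbol of L1 meets every symbol of L2 exactly once, so all 49 pairs are distinct (49 of 49).
Conclusion: YES.

YES


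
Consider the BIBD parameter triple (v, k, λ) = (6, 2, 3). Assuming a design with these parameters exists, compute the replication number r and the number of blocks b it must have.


Any 2-(v, k, λ) BIBD satisfies two necessary conditions:
  (i)  Each point sits in r blocks, and counting incidences through any fixed point gives r(k − 1) = λ(v − 1), so r = λ(v − 1)/(k − 1).
  (ii) Total incidences bk = vr, so b = vr/k.
Step 1: r = λ(v − 1)/(k − 1) = 3·(6 − 1)/(2 − 1) = 3·5/1 = 15/1 = 15.
Step 2: b = vr/k = 6·15/2 = 90/2 = 45.
Check integrality: r = 15 ∈ Z ✓, b = 45 ∈ Z ✓.
(These identities are necessary conditions: they determine r and b for any design with these parameters, but do not by themselves prove that one exists.)

r = 15, b = 45.
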